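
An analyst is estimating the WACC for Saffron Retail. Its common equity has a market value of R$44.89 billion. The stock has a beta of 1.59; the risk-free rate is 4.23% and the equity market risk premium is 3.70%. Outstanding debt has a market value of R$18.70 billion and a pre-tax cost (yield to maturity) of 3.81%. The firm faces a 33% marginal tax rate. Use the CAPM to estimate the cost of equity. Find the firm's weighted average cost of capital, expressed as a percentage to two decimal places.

Cost of equity via CAPM: Re = 4.23% + 1.59 × 3.7% = 10.1130%.
Total capital V = 44.89 + 18.7 = 63.59.
Equity: weight = 44.89/63.59 = 0.7059; cost = 10.113%.
Debt: weight = 18.7/63.59 = 0.2941; after-tax cost = 3.81% × (1 − 33%) = 2.5527%.
WACC = 0.7059 × 10.1130% + 0.2941 × 2.5527% = 7.8897%.

7.89%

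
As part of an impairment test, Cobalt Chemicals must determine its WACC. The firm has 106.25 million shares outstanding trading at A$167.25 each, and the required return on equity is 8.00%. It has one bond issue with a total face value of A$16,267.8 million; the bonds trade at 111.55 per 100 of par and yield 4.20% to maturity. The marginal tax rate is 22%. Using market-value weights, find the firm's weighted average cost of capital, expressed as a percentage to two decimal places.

Market value of equity E = 167.25 × 106.25m = 17770.3125m. Market value of debt D = 16267.8m × 111.55/100 = 18146.7309m.
Total capital V = 17770.3125 + 18146.7309 = 35917.0434.
Equity: weight = 17770.3125/35917.0434 = 0.4948; cost = 8%.
Bonds outstanding: weight = 18146.7309/35917.0434 = 0.5052; after-tax cost = 4.2% × (1 − 22%) = 3.2760%.
WACC = 0.4948 × 8.0000% + 0.5052 × 3.2760% = 5.6132%.

5.61%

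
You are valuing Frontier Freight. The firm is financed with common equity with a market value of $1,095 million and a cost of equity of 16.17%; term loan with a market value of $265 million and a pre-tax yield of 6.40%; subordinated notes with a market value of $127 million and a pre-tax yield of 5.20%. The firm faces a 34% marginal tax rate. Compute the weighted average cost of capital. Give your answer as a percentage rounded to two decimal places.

Total capital V = 1095 + 265 + 127 = 1487.
Equity: weight = 1095/1487 = 0.7364; cost = 16.17%.
Term loan: weight = 265/1487 = 0.1782; after-tax cost = 6.4% × (1 − 34%) = 4.2240%.
Subordinated notes: weight = 127/1487 = 0.0854; after-tax cost = 5.2% × (1 − 34%) = 3.4320%.
WACC = 0.7364 × 16.1700% + 0.1782 × 4.2240% + 0.0854 × 3.4320% = 12.9532%.

12.95%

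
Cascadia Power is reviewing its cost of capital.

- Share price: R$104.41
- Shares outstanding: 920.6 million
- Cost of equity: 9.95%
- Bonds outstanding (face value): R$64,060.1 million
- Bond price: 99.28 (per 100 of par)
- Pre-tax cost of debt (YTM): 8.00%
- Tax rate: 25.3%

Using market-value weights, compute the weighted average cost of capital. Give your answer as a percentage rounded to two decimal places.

8.37%

Market value of equity E = 104.41 × 920.6m = 96119.846m. Market value of debt D = 64060.1m × 99.28/100 = 63598.86728m.
Total capital V = 96119.846 + 63598.86728 = 159718.71328.
Equity: weight = 96119.846/159718.71328 = 0.6018; cost = 9.95%.
Bonds outstanding: weight = 63598.86728/159718.71328 = 0.3982; after-tax cost = 8% × (1 − 25.3%) = 5.9760%.
WACC = 0.6018 × 9.9500% + 0.3982 × 5.9760% = 8.3676%.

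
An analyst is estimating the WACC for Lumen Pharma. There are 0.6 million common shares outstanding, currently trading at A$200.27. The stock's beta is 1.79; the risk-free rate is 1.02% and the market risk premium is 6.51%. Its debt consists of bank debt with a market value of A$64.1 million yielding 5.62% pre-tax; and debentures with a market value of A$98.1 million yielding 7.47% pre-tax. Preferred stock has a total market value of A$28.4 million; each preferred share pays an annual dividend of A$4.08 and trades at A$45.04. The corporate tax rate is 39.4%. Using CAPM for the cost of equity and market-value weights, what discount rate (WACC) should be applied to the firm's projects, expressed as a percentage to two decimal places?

Cost of equity via CAPM: Re = 1.02% + 1.79 × 6.51% = 12.6729%.
Cost of preferred: Rp = 4.08 / 45.04 = 9.0586%.
Market value of equity E = 200.27 × 0.6m = 120.162m.
Total capital V = 120.162 + 28.4 + 64.1 + 98.1 = 310.762.
Equity: weight = 120.162/310.762 = 0.3867; cost = 12.6729%.
Preferred: weight = 28.4/310.762 = 0.0914; cost = 9.0586%.
Bank debt: weight = 64.1/310.762 = 0.2063; after-tax cost = 5.62% × (1 − 39.4%) = 3.4057%.
Debentures: weight = 98.1/310.762 = 0.3157; after-tax cost = 7.47% × (1 − 39.4%) = 4.5268%.
WACC = 0.3867 × 12.6729% + 0.0914 × 9.0586% + 0.2063 × 3.4057% + 0.3157 × 4.5268% = 7.8596%.

7.86%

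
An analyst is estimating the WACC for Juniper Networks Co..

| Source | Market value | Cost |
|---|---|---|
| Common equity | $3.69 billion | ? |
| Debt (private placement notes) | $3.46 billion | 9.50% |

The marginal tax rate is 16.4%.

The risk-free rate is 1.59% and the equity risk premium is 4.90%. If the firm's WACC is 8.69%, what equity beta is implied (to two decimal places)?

1.59

Total capital V = 3.69 + 3.46 = 7.15.
Equity weight = 3.69/7.15 = 0.5161.
Private placement notes weight = 3.46/7.15 = 0.4839.
Debt contribution = 0.4839 × 9.5% × (1 − 16.4%) = 3.8433%.
Required equity contribution = 8.69% − 3.8433% = 4.8467%  ⇒  Re = 9.3914%.
CAPM: 9.3914% = 1.59% + β × 4.9%  ⇒  β = 1.5921.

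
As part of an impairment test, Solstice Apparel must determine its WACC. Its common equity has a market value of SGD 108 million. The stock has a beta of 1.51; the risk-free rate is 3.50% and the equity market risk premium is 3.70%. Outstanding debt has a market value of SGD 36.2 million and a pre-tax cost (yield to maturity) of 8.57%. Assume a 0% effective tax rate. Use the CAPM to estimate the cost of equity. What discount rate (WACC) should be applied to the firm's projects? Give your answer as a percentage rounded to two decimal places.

Cost of equity via CAPM: Re = 3.5% + 1.51 × 3.7% = 9.0870%.
Total capital V = 108 + 36.2 = 144.2.
Equity: weight = 108/144.2 = 0.7490; cost = 9.087%.
Debt: weight = 36.2/144.2 = 0.2510; after-tax cost = 8.57% × (1 − 0%) = 8.5700%.
WACC = 0.7490 × 9.0870% + 0.2510 × 8.5700% = 8.9572%.

8.96%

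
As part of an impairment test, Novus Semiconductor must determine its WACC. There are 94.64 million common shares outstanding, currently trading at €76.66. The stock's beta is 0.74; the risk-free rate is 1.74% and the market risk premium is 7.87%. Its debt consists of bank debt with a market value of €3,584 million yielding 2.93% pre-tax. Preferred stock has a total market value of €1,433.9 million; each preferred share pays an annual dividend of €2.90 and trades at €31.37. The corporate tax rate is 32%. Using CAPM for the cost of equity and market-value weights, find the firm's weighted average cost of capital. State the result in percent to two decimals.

6.13%

Cost of equity via CAPM: Re = 1.74% + 0.74 × 7.87% = 7.5638%.
Cost of preferred: Rp = 2.9 / 31.37 = 9.2445%.
Market value of equity E = 76.66 × 94.64m = 7255.1024m.
Total capital V = 7255.1024 + 1433.9 + 3584 = 12273.0024.
Equity: weight = 7255.1024/12273.0024 = 0.5911; cost = 7.5638%.
Preferred: weight = 1433.9/12273.0024 = 0.1168; cost = 9.2445%.
Bank debt: weight = 3584/12273.0024 = 0.2920; after-tax cost = 2.93% × (1 − 32%) = 1.9924%.
WACC = 0.5911 × 7.5638% + 0.1168 × 9.2445% + 0.2920 × 1.9924% = 6.1332%.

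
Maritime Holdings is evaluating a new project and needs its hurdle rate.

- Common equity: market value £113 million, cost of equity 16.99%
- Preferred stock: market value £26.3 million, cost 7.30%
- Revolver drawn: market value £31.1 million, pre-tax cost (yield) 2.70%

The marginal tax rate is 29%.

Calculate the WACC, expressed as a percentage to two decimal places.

Total capital V = 113 + 26.3 + 31.1 = 170.4.
Equity: weight = 113/170.4 = 0.6631; cost = 16.99%.
Preferred: weight = 26.3/170.4 = 0.1543; cost = 7.3%.
Revolver drawn: weight = 31.1/170.4 = 0.1825; after-tax cost = 2.7% × (1 − 29%) = 1.9170%.
WACC = 0.6631 × 16.9900% + 0.1543 × 7.3000% + 0.1825 × 1.9170% = 12.7434%.

12.74%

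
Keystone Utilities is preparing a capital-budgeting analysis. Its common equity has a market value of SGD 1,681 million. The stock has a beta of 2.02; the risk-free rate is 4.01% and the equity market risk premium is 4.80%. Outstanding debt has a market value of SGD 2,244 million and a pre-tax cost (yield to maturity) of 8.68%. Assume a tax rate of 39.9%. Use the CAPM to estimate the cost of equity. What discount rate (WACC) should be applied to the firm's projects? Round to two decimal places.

8.85%

Cost of equity via CAPM: Re = 4.01% + 2.02 × 4.8% = 13.7060%.
Total capital V = 1681 + 2244 = 3925.
Equity: weight = 1681/3925 = 0.4283; cost = 13.706%.
Debt: weight = 2244/3925 = 0.5717; after-tax cost = 8.68% × (1 − 39.9%) = 5.2167%.
WACC = 0.4283 × 13.7060% + 0.5717 × 5.2167% = 8.8525%.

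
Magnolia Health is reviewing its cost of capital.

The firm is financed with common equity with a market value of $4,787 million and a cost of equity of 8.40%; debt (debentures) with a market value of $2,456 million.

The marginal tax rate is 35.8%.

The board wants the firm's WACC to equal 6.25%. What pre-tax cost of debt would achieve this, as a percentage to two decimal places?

Total capital V = 4787 + 2456 = 7243.
Equity weight = 4787/7243 = 0.6609.
Debentures weight = 2456/7243 = 0.3391.
Equity contribution = 0.6609 × 8.4% = 5.5517%.
Remaining for debt = 6.25% − 5.5517% = 0.6983%.
Rd × (1 − 35.8%) × 0.3391 = 0.6983%  ⇒  Rd = 3.2078%.

3.21%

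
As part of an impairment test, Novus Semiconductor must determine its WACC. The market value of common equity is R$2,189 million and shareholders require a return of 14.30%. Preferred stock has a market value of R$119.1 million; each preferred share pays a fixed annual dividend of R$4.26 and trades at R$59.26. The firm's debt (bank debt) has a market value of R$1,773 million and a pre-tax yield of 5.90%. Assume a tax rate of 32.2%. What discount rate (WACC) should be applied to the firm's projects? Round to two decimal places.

9.62%

Cost of preferred: Rp = 4.26 / 59.26 = 7.1887%.
Total capital V = 2189 + 119.1 + 1773 = 4081.1.
Equity: weight = 2189/4081.1 = 0.5364; cost = 14.3%.
Preferred: weight = 119.1/4081.1 = 0.0292; cost = 7.1887%.
Bank debt: weight = 1773/4081.1 = 0.4344; after-tax cost = 5.9% × (1 − 32.2%) = 4.0002%.
WACC = 0.5364 × 14.3000% + 0.0292 × 7.1887% + 0.4344 × 4.0002% = 9.6178%.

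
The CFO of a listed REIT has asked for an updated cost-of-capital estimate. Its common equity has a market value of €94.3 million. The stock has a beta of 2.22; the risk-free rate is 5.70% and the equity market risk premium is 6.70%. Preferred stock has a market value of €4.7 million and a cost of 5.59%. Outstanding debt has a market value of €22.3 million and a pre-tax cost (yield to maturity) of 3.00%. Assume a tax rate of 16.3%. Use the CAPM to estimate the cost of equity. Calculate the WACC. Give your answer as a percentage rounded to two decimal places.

Cost of equity via CAPM: Re = 5.7% + 2.22 × 6.7% = 20.5740%.
Total capital V = 94.3 + 4.7 + 22.3 = 121.3.
Equity: weight = 94.3/121.3 = 0.7774; cost = 20.574%.
Preferred: weight = 4.7/121.3 = 0.0387; cost = 5.59%.
Debt: weight = 22.3/121.3 = 0.1838; after-tax cost = 3% × (1 − 16.3%) = 2.5110%.
WACC = 0.7774 × 20.5740% + 0.0387 × 5.5900% + 0.1838 × 2.5110% = 16.6727%.

16.67%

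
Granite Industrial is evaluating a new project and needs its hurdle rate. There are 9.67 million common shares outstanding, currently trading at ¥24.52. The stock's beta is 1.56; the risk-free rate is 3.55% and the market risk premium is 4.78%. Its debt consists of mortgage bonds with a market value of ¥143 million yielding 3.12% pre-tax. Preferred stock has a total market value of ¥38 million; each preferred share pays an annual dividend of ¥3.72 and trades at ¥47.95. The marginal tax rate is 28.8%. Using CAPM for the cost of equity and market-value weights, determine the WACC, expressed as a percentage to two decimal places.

7.71%

Cost of equity via CAPM: Re = 3.55% + 1.56 × 4.78% = 11.0068%.
Cost of preferred: Rp = 3.72 / 47.95 = 7.7581%.
Market value of equity E = 24.52 × 9.67m = 237.1084m.
Total capital V = 237.1084 + 38 + 143 = 418.1084.
Equity: weight = 237.1084/418.1084 = 0.5671; cost = 11.0068%.
Preferred: weight = 38/418.1084 = 0.0909; cost = 7.7581%.
Mortgage bonds: weight = 143/418.1084 = 0.3420; after-tax cost = 3.12% × (1 − 28.8%) = 2.2214%.
WACC = 0.5671 × 11.0068% + 0.0909 × 7.7581% + 0.3420 × 2.2214% = 7.7068%.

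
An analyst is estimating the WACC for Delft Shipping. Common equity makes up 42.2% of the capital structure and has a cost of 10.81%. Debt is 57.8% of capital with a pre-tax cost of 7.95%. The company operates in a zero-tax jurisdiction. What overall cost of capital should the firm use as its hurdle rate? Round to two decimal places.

After-tax cost of debt = 7.95% × (1 − 0%) = 7.9500%.
WACC = 0.422 × 10.8100% + 0.578 × 7.9500% = 9.1569%.

9.16%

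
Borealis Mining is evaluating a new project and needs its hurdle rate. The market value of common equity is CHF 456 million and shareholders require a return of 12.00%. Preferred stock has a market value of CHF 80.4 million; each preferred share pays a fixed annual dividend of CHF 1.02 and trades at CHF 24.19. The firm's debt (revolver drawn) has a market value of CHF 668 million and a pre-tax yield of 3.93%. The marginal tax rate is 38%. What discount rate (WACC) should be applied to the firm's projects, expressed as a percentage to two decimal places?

6.18%

Cost of preferred: Rp = 1.02 / 24.19 = 4.2166%.
Total capital V = 456 + 80.4 + 668 = 1204.4.
Equity: weight = 456/1204.4 = 0.3786; cost = 12%.
Preferred: weight = 80.4/1204.4 = 0.0668; cost = 4.2166%.
Revolver drawn: weight = 668/1204.4 = 0.5546; after-tax cost = 3.93% × (1 − 38%) = 2.4366%.
WACC = 0.3786 × 12.0000% + 0.0668 × 4.2166% + 0.5546 × 2.4366% = 6.1762%.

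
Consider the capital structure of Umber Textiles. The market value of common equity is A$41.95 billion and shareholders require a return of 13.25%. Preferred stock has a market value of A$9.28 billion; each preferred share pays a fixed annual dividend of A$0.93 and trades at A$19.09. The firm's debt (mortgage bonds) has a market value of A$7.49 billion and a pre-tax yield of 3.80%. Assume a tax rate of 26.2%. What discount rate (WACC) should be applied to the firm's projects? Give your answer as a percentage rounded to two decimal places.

10.59%

Cost of preferred: Rp = 0.93 / 19.09 = 4.8717%.
Total capital V = 41.95 + 9.28 + 7.49 = 58.72.
Equity: weight = 41.95/58.72 = 0.7144; cost = 13.25%.
Preferred: weight = 9.28/58.72 = 0.1580; cost = 4.8717%.
Mortgage bonds: weight = 7.49/58.72 = 0.1276; after-tax cost = 3.8% × (1 − 26.2%) = 2.8044%.
WACC = 0.7144 × 13.2500% + 0.1580 × 4.8717% + 0.1276 × 2.8044% = 10.5935%.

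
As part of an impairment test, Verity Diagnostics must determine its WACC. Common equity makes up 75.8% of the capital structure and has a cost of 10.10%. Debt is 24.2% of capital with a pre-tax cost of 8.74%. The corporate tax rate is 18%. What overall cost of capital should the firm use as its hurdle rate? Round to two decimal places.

After-tax cost of debt = 8.74% × (1 − 18%) = 7.1668%.
WACC = 0.758 × 10.1000% + 0.242 × 7.1668% = 9.3902%.

9.39%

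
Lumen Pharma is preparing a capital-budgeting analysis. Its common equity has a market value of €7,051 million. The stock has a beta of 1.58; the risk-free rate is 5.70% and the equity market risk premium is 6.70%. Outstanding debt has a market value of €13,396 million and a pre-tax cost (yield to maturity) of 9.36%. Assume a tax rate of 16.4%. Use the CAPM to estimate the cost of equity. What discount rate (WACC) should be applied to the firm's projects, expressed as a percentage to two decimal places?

Cost of equity via CAPM: Re = 5.7% + 1.58 × 6.7% = 16.2860%.
Total capital V = 7051 + 13396 = 20447.
Equity: weight = 7051/20447 = 0.3448; cost = 16.286%.
Debt: weight = 13396/20447 = 0.6552; after-tax cost = 9.36% × (1 − 16.4%) = 7.8250%.
WACC = 0.3448 × 16.2860% + 0.6552 × 7.8250% = 10.7427%.

10.74%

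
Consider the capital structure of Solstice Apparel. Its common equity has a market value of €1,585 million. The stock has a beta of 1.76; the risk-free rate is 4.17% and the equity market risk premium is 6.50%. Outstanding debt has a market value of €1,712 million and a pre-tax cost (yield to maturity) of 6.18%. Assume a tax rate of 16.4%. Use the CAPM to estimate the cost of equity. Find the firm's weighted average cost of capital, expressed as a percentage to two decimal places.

Cost of equity via CAPM: Re = 4.17% + 1.76 × 6.5% = 15.6100%.
Total capital V = 1585 + 1712 = 3297.
Equity: weight = 1585/3297 = 0.4807; cost = 15.61%.
Debt: weight = 1712/3297 = 0.5193; after-tax cost = 6.18% × (1 − 16.4%) = 5.1665%.
WACC = 0.4807 × 15.6100% + 0.5193 × 5.1665% = 10.1871%.

10.19%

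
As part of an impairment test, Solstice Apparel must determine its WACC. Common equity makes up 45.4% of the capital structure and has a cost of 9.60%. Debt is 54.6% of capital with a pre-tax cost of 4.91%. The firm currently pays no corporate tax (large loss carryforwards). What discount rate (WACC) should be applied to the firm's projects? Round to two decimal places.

7.04%

After-tax cost of debt = 4.91% × (1 − 0%) = 4.9100%.
WACC = 0.454 × 9.6000% + 0.546 × 4.9100% = 7.0393%.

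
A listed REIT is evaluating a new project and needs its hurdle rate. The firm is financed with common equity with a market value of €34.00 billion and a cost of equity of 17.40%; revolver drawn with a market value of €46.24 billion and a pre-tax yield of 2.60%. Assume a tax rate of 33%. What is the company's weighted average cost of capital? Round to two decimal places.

Total capital V = 34 + 46.24 = 80.24.
Equity: weight = 34/80.24 = 0.4237; cost = 17.4%.
Revolver drawn: weight = 46.24/80.24 = 0.5763; after-tax cost = 2.6% × (1 − 33%) = 1.7420%.
WACC = 0.4237 × 17.4000% + 0.5763 × 1.7420% = 8.3767%.

8.38%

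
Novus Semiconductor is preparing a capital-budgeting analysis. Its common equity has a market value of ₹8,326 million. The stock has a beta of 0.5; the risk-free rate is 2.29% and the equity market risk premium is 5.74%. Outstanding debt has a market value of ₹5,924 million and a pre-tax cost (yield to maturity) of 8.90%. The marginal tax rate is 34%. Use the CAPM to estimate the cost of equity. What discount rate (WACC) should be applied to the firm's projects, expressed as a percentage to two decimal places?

Cost of equity via CAPM: Re = 2.29% + 0.5 × 5.74% = 5.1600%.
Total capital V = 8326 + 5924 = 14250.
Equity: weight = 8326/14250 = 0.5843; cost = 5.16%.
Debt: weight = 5924/14250 = 0.4157; after-tax cost = 8.9% × (1 − 34%) = 5.8740%.
WACC = 0.5843 × 5.1600% + 0.4157 × 5.8740% = 5.4568%.

5.46%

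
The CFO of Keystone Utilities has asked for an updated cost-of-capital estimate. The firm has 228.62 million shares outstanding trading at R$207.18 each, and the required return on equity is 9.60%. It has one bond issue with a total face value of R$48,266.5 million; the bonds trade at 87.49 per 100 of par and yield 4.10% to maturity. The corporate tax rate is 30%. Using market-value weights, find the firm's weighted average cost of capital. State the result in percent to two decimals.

6.43%

Market value of equity E = 207.18 × 228.62m = 47365.4916m. Market value of debt D = 48266.5m × 87.49/100 = 42228.36085m.
Total capital V = 47365.4916 + 42228.36085 = 89593.85245.
Equity: weight = 47365.4916/89593.85245 = 0.5287; cost = 9.6%.
Bonds outstanding: weight = 42228.36085/89593.85245 = 0.4713; after-tax cost = 4.1% × (1 − 30%) = 2.8700%.
WACC = 0.5287 × 9.6000% + 0.4713 × 2.8700% = 6.4279%.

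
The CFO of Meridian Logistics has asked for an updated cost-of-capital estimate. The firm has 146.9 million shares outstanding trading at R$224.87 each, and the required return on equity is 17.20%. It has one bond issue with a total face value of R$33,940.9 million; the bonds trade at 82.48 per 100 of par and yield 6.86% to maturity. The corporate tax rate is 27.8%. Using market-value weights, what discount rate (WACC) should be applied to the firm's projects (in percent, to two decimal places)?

Market value of equity E = 224.87 × 146.9m = 33033.403m. Market value of debt D = 33940.9m × 82.48/100 = 27994.45432m.
Total capital V = 33033.403 + 27994.45432 = 61027.85732.
Equity: weight = 33033.403/61027.85732 = 0.5413; cost = 17.2%.
Bonds outstanding: weight = 27994.45432/61027.85732 = 0.4587; after-tax cost = 6.86% × (1 − 27.8%) = 4.9529%.
WACC = 0.5413 × 17.2000% + 0.4587 × 4.9529% = 11.5821%.

11.58%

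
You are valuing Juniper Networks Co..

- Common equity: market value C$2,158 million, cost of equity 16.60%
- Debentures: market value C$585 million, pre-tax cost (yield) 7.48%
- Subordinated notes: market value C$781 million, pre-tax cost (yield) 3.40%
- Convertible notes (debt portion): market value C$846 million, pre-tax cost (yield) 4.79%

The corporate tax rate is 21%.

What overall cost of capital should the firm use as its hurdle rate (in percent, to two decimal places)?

10.20%

Total capital V = 2158 + 585 + 781 + 846 = 4370.
Equity: weight = 2158/4370 = 0.4938; cost = 16.6%.
Debentures: weight = 585/4370 = 0.1339; after-tax cost = 7.48% × (1 − 21%) = 5.9092%.
Subordinated notes: weight = 781/4370 = 0.1787; after-tax cost = 3.4% × (1 − 21%) = 2.6860%.
Convertible notes (debt portion): weight = 846/4370 = 0.1936; after-tax cost = 4.79% × (1 − 21%) = 3.7841%.
WACC = 0.4938 × 16.6000% + 0.1339 × 5.9092% + 0.1787 × 2.6860% + 0.1936 × 3.7841% = 10.2011%.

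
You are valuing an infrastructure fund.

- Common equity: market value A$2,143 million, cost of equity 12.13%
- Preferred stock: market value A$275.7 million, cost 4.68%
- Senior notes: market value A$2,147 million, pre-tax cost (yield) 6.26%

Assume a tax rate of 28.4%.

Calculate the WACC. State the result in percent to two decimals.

Total capital V = 2143 + 275.7 + 2147 = 4565.7.
Equity: weight = 2143/4565.7 = 0.4694; cost = 12.13%.
Preferred: weight = 275.7/4565.7 = 0.0604; cost = 4.68%.
Senior notes: weight = 2147/4565.7 = 0.4702; after-tax cost = 6.26% × (1 − 28.4%) = 4.4822%.
WACC = 0.4694 × 12.1300% + 0.0604 × 4.6800% + 0.4702 × 4.4822% = 8.0838%.

8.08%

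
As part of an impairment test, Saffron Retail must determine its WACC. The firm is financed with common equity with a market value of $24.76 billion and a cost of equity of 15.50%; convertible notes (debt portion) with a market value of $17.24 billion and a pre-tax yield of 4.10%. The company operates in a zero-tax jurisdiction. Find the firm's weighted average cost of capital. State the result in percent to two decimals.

Total capital V = 24.76 + 17.24 = 42.
Equity: weight = 24.76/42 = 0.5895; cost = 15.5%.
Convertible notes (debt portion): weight = 17.24/42 = 0.4105; after-tax cost = 4.1% × (1 − 0%) = 4.1000%.
WACC = 0.5895 × 15.5000% + 0.4105 × 4.1000% = 10.8206%.

10.82%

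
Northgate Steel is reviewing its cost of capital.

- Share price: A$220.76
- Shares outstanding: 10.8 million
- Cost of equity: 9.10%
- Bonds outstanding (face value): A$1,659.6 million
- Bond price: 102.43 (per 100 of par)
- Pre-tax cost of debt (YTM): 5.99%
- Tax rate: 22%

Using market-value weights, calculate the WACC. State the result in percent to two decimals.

Market value of equity E = 220.76 × 10.8m = 2384.208m. Market value of debt D = 1659.6m × 102.43/100 = 1699.92828m.
Total capital V = 2384.208 + 1699.92828 = 4084.13628.
Equity: weight = 2384.208/4084.13628 = 0.5838; cost = 9.1%.
Bonds outstanding: weight = 1699.92828/4084.13628 = 0.4162; after-tax cost = 5.99% × (1 − 22%) = 4.6722%.
WACC = 0.5838 × 9.1000% + 0.4162 × 4.6722% = 7.2570%.

7.26%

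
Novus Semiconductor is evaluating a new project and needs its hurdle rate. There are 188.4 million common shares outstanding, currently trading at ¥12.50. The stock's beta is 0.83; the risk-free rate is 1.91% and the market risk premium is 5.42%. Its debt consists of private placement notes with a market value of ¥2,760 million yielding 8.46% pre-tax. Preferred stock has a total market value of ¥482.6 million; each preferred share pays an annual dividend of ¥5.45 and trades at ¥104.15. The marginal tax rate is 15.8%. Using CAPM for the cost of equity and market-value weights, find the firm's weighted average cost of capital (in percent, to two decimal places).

Cost of equity via CAPM: Re = 1.91% + 0.83 × 5.42% = 6.4086%.
Cost of preferred: Rp = 5.45 / 104.15 = 5.2328%.
Market value of equity E = 12.5 × 188.4m = 2355m.
Total capital V = 2355 + 482.6 + 2760 = 5597.6.
Equity: weight = 2355/5597.6 = 0.4207; cost = 6.4086%.
Preferred: weight = 482.6/5597.6 = 0.0862; cost = 5.2328%.
Private placement notes: weight = 2760/5597.6 = 0.4931; after-tax cost = 8.46% × (1 − 15.8%) = 7.1233%.
WACC = 0.4207 × 6.4086% + 0.0862 × 5.2328% + 0.4931 × 7.1233% = 6.6596%.

6.66%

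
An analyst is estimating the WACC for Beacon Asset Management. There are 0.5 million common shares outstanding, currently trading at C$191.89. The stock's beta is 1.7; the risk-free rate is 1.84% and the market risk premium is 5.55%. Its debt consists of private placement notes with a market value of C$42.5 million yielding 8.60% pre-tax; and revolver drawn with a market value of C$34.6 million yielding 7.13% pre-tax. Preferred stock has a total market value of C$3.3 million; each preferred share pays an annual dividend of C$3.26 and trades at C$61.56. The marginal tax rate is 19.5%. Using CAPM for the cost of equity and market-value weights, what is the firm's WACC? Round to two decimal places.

9.03%

Cost of equity via CAPM: Re = 1.84% + 1.7 × 5.55% = 11.2750%.
Cost of preferred: Rp = 3.26 / 61.56 = 5.2956%.
Market value of equity E = 191.89 × 0.5m = 95.945m.
Total capital V = 95.945 + 3.3 + 42.5 + 34.6 = 176.345.
Equity: weight = 95.945/176.345 = 0.5441; cost = 11.275%.
Preferred: weight = 3.3/176.345 = 0.0187; cost = 5.2956%.
Private placement notes: weight = 42.5/176.345 = 0.2410; after-tax cost = 8.6% × (1 − 19.5%) = 6.9230%.
Revolver drawn: weight = 34.6/176.345 = 0.1962; after-tax cost = 7.13% × (1 − 19.5%) = 5.7396%.
WACC = 0.5441 × 11.2750% + 0.0187 × 5.2956% + 0.2410 × 6.9230% + 0.1962 × 5.7396% = 9.0282%.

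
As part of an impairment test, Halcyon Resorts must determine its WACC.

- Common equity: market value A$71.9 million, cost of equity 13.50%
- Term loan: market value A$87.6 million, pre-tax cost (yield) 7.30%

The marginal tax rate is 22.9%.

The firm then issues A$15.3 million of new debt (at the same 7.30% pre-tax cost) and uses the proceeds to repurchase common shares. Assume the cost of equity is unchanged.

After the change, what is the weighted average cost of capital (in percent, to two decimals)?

8.42%

After the change:
Total capital V = 56.6 + 102.9 = 159.5.
Equity: weight = 56.6/159.5 = 0.3549; cost = 13.5%.
Term loan: weight = 102.9/159.5 = 0.6451; after-tax cost = 7.3% × (1 − 22.9%) = 5.6283%.
WACC = 0.3549 × 13.5000% + 0.6451 × 5.6283% = 8.4216%.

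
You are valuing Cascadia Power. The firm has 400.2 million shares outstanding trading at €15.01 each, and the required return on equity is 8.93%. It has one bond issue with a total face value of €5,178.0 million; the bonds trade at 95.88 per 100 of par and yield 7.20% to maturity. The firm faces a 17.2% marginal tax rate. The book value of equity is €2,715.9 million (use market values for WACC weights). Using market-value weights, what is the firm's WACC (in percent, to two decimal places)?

Market value of equity E = 15.01 × 400.2m = 6007.002m. Market value of debt D = 5178m × 95.88/100 = 4964.6664m.
Total capital V = 6007.002 + 4964.6664 = 10971.6684.
Equity: weight = 6007.002/10971.6684 = 0.5475; cost = 8.93%.
Bonds outstanding: weight = 4964.6664/10971.6684 = 0.4525; after-tax cost = 7.2% × (1 − 17.2%) = 5.9616%.
WACC = 0.5475 × 8.9300% + 0.4525 × 5.9616% = 7.5868%.

7.59%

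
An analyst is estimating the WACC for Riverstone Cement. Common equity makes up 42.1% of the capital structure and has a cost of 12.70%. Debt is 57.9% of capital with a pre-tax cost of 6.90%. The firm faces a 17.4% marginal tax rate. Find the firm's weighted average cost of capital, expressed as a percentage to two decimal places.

After-tax cost of debt = 6.9% × (1 − 17.4%) = 5.6994%.
WACC = 0.421 × 12.7000% + 0.579 × 5.6994% = 8.6467%.

8.65%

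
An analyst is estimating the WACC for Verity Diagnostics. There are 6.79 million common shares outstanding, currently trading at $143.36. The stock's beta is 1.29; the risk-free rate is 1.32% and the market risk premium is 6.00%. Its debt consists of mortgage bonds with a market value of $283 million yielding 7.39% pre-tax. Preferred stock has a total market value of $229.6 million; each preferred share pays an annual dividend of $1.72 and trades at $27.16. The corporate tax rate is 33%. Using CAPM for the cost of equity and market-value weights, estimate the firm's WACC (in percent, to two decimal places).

Cost of equity via CAPM: Re = 1.32% + 1.29 × 6.0% = 9.0600%.
Cost of preferred: Rp = 1.72 / 27.16 = 6.3328%.
Market value of equity E = 143.36 × 6.79m = 973.4144m.
Total capital V = 973.4144 + 229.6 + 283 = 1486.0144.
Equity: weight = 973.4144/1486.0144 = 0.6551; cost = 9.06%.
Preferred: weight = 229.6/1486.0144 = 0.1545; cost = 6.3328%.
Mortgage bonds: weight = 283/1486.0144 = 0.1904; after-tax cost = 7.39% × (1 − 33%) = 4.9513%.
WACC = 0.6551 × 9.0600% + 0.1545 × 6.3328% + 0.1904 × 4.9513% = 7.8562%.

7.86%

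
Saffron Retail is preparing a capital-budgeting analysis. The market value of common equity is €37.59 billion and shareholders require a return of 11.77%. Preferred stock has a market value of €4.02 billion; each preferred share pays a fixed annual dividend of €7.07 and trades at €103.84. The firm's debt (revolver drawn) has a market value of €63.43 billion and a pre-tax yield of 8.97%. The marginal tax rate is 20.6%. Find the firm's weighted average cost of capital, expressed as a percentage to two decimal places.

Cost of preferred: Rp = 7.07 / 103.84 = 6.8086%.
Total capital V = 37.59 + 4.02 + 63.43 = 105.04.
Equity: weight = 37.59/105.04 = 0.3579; cost = 11.77%.
Preferred: weight = 4.02/105.04 = 0.0383; cost = 6.8086%.
Revolver drawn: weight = 63.43/105.04 = 0.6039; after-tax cost = 8.97% × (1 − 20.6%) = 7.1222%.
WACC = 0.3579 × 11.7700% + 0.0383 × 6.8086% + 0.6039 × 7.1222% = 8.7735%.

8.77%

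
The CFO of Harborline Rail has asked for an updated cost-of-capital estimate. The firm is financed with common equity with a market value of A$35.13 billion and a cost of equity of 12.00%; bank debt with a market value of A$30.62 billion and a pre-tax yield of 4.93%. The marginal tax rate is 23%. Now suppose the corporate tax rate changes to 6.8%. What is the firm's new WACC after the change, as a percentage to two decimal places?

After the change:
Total capital V = 35.13 + 30.62 = 65.75.
Equity: weight = 35.13/65.75 = 0.5343; cost = 12%.
Bank debt: weight = 30.62/65.75 = 0.4657; after-tax cost = 4.93% × (1 − 6.8%) = 4.5948%.
WACC = 0.5343 × 12.0000% + 0.4657 × 4.5948% = 8.5514%.

8.55%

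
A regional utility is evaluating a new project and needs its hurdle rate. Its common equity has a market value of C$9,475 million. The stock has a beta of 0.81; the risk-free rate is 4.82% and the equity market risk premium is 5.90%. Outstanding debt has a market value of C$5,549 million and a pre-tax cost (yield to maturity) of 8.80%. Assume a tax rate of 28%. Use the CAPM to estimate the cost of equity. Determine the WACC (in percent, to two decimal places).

Cost of equity via CAPM: Re = 4.82% + 0.81 × 5.9% = 9.5990%.
Total capital V = 9475 + 5549 = 15024.
Equity: weight = 9475/15024 = 0.6307; cost = 9.599%.
Debt: weight = 5549/15024 = 0.3693; after-tax cost = 8.8% × (1 − 28%) = 6.3360%.
WACC = 0.6307 × 9.5990% + 0.3693 × 6.3360% = 8.3938%.

8.39%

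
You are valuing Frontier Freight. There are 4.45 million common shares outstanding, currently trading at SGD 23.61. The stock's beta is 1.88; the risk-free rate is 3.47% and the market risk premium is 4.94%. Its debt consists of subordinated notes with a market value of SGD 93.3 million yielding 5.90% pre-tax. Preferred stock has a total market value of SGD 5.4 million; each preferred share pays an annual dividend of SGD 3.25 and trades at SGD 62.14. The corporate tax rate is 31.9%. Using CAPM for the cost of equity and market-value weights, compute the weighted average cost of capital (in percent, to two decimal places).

8.56%

Cost of equity via CAPM: Re = 3.47% + 1.88 × 4.94% = 12.7572%.
Cost of preferred: Rp = 3.25 / 62.14 = 5.2301%.
Market value of equity E = 23.61 × 4.45m = 105.0645m.
Total capital V = 105.0645 + 5.4 + 93.3 = 203.7645.
Equity: weight = 105.0645/203.7645 = 0.5156; cost = 12.7572%.
Preferred: weight = 5.4/203.7645 = 0.0265; cost = 5.2301%.
Subordinated notes: weight = 93.3/203.7645 = 0.4579; after-tax cost = 5.9% × (1 − 31.9%) = 4.0179%.
WACC = 0.5156 × 12.7572% + 0.0265 × 5.2301% + 0.4579 × 4.0179% = 8.5562%.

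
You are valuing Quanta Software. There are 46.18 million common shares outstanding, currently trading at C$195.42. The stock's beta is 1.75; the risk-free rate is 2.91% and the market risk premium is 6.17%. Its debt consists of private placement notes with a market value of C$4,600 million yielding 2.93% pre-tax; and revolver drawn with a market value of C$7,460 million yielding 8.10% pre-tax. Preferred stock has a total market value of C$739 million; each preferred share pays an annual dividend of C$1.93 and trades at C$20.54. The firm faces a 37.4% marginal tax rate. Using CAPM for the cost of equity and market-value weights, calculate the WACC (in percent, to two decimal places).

8.11%

Cost of equity via CAPM: Re = 2.91% + 1.75 × 6.17% = 13.7075%.
Cost of preferred: Rp = 1.93 / 20.54 = 9.3963%.
Market value of equity E = 195.42 × 46.18m = 9024.4956m.
Total capital V = 9024.4956 + 739 + 4600 + 7460 = 21823.4956.
Equity: weight = 9024.4956/21823.4956 = 0.4135; cost = 13.7075%.
Preferred: weight = 739/21823.4956 = 0.0339; cost = 9.3963%.
Private placement notes: weight = 4600/21823.4956 = 0.2108; after-tax cost = 2.93% × (1 − 37.4%) = 1.8342%.
Revolver drawn: weight = 7460/21823.4956 = 0.3418; after-tax cost = 8.1% × (1 − 37.4%) = 5.0706%.
WACC = 0.4135 × 13.7075% + 0.0339 × 9.3963% + 0.2108 × 1.8342% + 0.3418 × 5.0706% = 8.1064%.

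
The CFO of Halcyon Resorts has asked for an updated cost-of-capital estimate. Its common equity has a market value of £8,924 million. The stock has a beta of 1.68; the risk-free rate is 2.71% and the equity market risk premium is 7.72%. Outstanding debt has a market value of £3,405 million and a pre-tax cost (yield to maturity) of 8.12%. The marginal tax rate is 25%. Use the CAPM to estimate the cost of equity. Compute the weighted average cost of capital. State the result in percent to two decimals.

Cost of equity via CAPM: Re = 2.71% + 1.68 × 7.72% = 15.6796%.
Total capital V = 8924 + 3405 = 12329.
Equity: weight = 8924/12329 = 0.7238; cost = 15.6796%.
Debt: weight = 3405/12329 = 0.2762; after-tax cost = 8.12% × (1 − 25%) = 6.0900%.
WACC = 0.7238 × 15.6796% + 0.2762 × 6.0900% = 13.0312%.

13.03%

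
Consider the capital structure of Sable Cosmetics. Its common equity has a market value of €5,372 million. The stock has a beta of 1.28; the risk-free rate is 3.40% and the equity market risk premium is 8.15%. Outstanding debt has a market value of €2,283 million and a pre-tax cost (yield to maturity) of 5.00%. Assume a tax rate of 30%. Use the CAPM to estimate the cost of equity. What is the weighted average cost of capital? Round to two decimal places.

10.75%

Cost of equity via CAPM: Re = 3.4% + 1.28 × 8.15% = 13.8320%.
Total capital V = 5372 + 2283 = 7655.
Equity: weight = 5372/7655 = 0.7018; cost = 13.832%.
Debt: weight = 2283/7655 = 0.2982; after-tax cost = 5% × (1 − 30%) = 3.5000%.
WACC = 0.7018 × 13.8320% + 0.2982 × 3.5000% = 10.7506%.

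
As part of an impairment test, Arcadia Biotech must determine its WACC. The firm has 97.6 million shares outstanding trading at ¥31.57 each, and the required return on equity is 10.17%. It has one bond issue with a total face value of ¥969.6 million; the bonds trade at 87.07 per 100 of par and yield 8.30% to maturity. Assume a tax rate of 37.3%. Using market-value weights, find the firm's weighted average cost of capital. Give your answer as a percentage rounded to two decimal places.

9.10%

Market value of equity E = 31.57 × 97.6m = 3081.232m. Market value of debt D = 969.6m × 87.07/100 = 844.23072m.
Total capital V = 3081.232 + 844.23072 = 3925.46272.
Equity: weight = 3081.232/3925.46272 = 0.7849; cost = 10.17%.
Bonds outstanding: weight = 844.23072/3925.46272 = 0.2151; after-tax cost = 8.3% × (1 − 37.3%) = 5.2041%.
WACC = 0.7849 × 10.1700% + 0.2151 × 5.2041% = 9.1020%.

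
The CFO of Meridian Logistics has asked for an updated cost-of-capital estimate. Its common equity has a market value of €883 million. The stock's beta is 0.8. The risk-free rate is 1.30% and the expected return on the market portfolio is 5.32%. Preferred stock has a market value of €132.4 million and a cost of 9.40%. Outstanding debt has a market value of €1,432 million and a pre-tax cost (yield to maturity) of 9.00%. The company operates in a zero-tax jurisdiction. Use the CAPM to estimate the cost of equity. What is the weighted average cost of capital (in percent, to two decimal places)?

Market risk premium = 5.32% − 1.3% = 4.02%.
Cost of equity via CAPM: Re = 1.3% + 0.8 × 4.02% = 4.5160%.
Total capital V = 883 + 132.4 + 1432 = 2447.4.
Equity: weight = 883/2447.4 = 0.3608; cost = 4.516%.
Preferred: weight = 132.4/2447.4 = 0.0541; cost = 9.4%.
Debt: weight = 1432/2447.4 = 0.5851; after-tax cost = 9% × (1 − 0%) = 9.0000%.
WACC = 0.3608 × 4.5160% + 0.0541 × 9.4000% + 0.5851 × 9.0000% = 7.4039%.

7.40%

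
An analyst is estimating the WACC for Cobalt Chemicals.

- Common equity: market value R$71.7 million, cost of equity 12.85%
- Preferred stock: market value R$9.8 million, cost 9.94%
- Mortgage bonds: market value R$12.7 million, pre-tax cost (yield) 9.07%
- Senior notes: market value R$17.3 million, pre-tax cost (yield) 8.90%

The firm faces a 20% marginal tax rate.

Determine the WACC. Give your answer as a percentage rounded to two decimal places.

Total capital V = 71.7 + 9.8 + 12.7 + 17.3 = 111.5.
Equity: weight = 71.7/111.5 = 0.6430; cost = 12.85%.
Preferred: weight = 9.8/111.5 = 0.0879; cost = 9.94%.
Mortgage bonds: weight = 12.7/111.5 = 0.1139; after-tax cost = 9.07% × (1 − 20%) = 7.2560%.
Senior notes: weight = 17.3/111.5 = 0.1552; after-tax cost = 8.9% × (1 − 20%) = 7.1200%.
WACC = 0.6430 × 12.8500% + 0.0879 × 9.9400% + 0.1139 × 7.2560% + 0.1552 × 7.1200% = 11.0680%.

11.07%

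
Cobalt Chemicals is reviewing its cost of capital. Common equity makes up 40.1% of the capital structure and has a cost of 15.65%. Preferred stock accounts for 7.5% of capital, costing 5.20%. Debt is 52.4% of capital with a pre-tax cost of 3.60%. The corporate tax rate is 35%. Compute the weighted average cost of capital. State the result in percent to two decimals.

7.89%

After-tax cost of debt = 3.6% × (1 − 35%) = 2.3400%.
WACC = 0.401 × 15.6500% + 0.075 × 5.2000% + 0.524 × 2.3400% = 7.8918%.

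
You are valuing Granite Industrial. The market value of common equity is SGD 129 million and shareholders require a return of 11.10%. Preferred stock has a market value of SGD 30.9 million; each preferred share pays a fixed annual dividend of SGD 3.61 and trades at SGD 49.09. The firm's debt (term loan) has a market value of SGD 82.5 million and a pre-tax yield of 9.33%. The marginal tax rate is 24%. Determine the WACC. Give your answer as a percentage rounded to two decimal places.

9.26%

Cost of preferred: Rp = 3.61 / 49.09 = 7.3538%.
Total capital V = 129 + 30.9 + 82.5 = 242.4.
Equity: weight = 129/242.4 = 0.5322; cost = 11.1%.
Preferred: weight = 30.9/242.4 = 0.1275; cost = 7.3538%.
Term loan: weight = 82.5/242.4 = 0.3403; after-tax cost = 9.33% × (1 − 24%) = 7.0908%.
WACC = 0.5322 × 11.1000% + 0.1275 × 7.3538% + 0.3403 × 7.0908% = 9.2579%.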